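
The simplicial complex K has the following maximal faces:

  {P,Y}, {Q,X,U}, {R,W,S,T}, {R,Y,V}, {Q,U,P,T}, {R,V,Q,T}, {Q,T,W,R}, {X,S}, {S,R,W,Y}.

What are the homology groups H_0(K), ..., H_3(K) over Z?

Take the total order P < Q < R < S < T < U < V < W < X < Y on the vertex set. Then K (dimension 3) consists of the simplices:

  0-simplices (10): P, Q, R, S, T, U, V, W, X, Y
  1-simplices (25): PQ, PT, PU, PY, QR, QT, QU, QV, QW, QX, RS, RT, RV, RW, RY, ST, SW, SX, SY, TU, TV, TW, UX, VY, WY
  2-simplices (19): PQT, PQU, PTU, QRT, QRV, QRW, QTU, QTV, QTW, QUX, RST, RSW, RSY, RTV, RTW, RVY, RWY, STW, SWY
  3-simplices (5): PQTU, QRTV, QRTW, RSTW, RSWY

giving chain groups C_0 ≅ Z^10, C_1 ≅ Z^25, C_2 ≅ Z^19, C_3 ≅ Z^5.

The boundary map ∂_1: C_1 → C_0 maps an edge to its endpoints' difference, ∂[p,q] = q − p. For instance
  ∂PU = U − P.
This gives a 10×25 integer matrix of rank 9; reducing to Smith normal form yields diagonal entries (1,1,1,1,1,1,1,1,1).

The boundary map ∂_2: C_2 → C_1 sends each 2-simplex [p,q,r] to [q,r] − [p,r] + [p,q]. For instance
  ∂RTV = TV − RV + RT,
  ∂QRV = RV − QV + QR.
The 25×19 boundary matrix has rank 14 and Smith normal form diag(1,1,1,1,1,1,1,1,1,1,1,1,1,1).

∂_3: C_3 → C_2 sends each 3-simplex σ to the alternating sum Σ_i (−1)^i (σ with its i-th vertex removed). For instance
  ∂RSWY = SWY − RWY + RSY − RSW,
  ∂PQTU = QTU − PTU + PQU − PQT.
The 19×5 boundary matrix has rank 5 and Smith normal form diag(1,1,1,1,1).

Computing H_k = (kernel of ∂_k) / (image of ∂_{k+1}):

  H_0: rank C_0 − rank ∂_1 = 10 − 9 = 1, and the invariant factors of ∂_1 are all 1, so H_0 = Z.
  H_1: rank ker ∂_1 − rank ∂_2 = (25 − 9) − 14 = 2, and the invariant factors of ∂_2 are all 1, so H_1 = Z^2.
  H_2: rank ker ∂_2 − rank ∂_3 = (19 − 14) − 5 = 0, and the invariant factors of ∂_3 are all 1, so H_2 = 0.
  H_3: rank ker ∂_3 − rank ∂_4 = (5 − 5) − 0 = 0, and there is no ∂_4, so H_3 = 0.

H_0 ≅ Z,  H_1 ≅ Z^2,  H_2 = 0,  H_3 = 0.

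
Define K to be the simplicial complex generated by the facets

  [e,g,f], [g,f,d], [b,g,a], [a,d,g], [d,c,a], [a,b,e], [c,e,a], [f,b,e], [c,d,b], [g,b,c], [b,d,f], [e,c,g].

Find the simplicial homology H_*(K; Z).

H_0 ≅ Z,  H_1 ≅ Z/2,  H_2 = 0.

Take the total order a < b < c < d < e < f < g on the vertex set. Then K (dimension 2) consists of the simplices:

  0-simplices (7): a, b, c, d, e, f, g
  1-simplices (18): ab, ac, ad, ae, ag, bc, bd, be, bf, bg, cd, ce, cg, df, dg, ef, eg, fg
  2-simplices (12): abe, abg, acd, ace, adg, bcd, bcg, bdf, bef, ceg, dfg, efg

Hence C_0 ≅ Z^7, C_1 ≅ Z^18, C_2 ≅ Z^12.

The boundary map ∂_1: C_1 → C_0 sends each edge [p,q] (with p < q) to q − p. For instance
  ∂fg = g − f.
The 7×18 boundary matrix has rank 6 and Smith normal form diag(1,1,1,1,1,1).

The boundary map ∂_2: C_2 → C_1 acts by ∂[p,q,r] = [q,r] − [p,r] + [p,q]. For instance
  ∂dfg = fg − dg + df,
  ∂acd = cd − ad + ac.
This gives a 18×12 integer matrix of rank 12; reducing to Smith normal form yields diagonal entries (1,1,1,1,1,1,1,1,1,1,1,2).

Now H_k = ker ∂_k / im ∂_{k+1}, so:

  H_0: rank C_0 − rank ∂_1 = 7 − 6 = 1, and the invariant factors of ∂_1 are all 1, so H_0 = Z.
  H_1: rank ker ∂_1 − rank ∂_2 = (18 − 6) − 12 = 0, and ∂_2 has invariant factor 2 > 1, so H_1 = Z/2.
  H_2: rank ker ∂_2 − rank ∂_3 = (12 − 12) − 0 = 0, and there is no ∂_3, so H_2 = 0.

As a check, the Euler characteristic is 7 − 18 + 12 = 1, which agrees with 1 − 0 + 0 = 1.
(K is a triangulation of the real projective plane RP^2.)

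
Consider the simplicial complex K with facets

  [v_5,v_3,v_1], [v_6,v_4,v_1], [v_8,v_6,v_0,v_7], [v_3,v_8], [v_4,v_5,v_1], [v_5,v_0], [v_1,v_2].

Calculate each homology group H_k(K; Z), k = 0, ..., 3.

H_0 = Z,  H_1 = Z^2,  H_2 = 0,  H_3 = 0.

K has 9 vertices, 16 edges, 7 triangles, 1 3-simplex.
rank ∂_0 = 0, rank ∂_1 = 8 ⇒ b_0 = 9 − 0 − 8 = 1; all invariant factors of ∂_1 are 1 so no torsion. So H_0 = Z.
rank ∂_1 = 8, rank ∂_2 = 6 ⇒ b_1 = 16 − 8 − 6 = 2; all invariant factors of ∂_2 are 1 so no torsion. So H_1 = Z^2.
rank ∂_2 = 6, rank ∂_3 = 1 ⇒ b_2 = 7 − 6 − 1 = 0; all invariant factors of ∂_3 are 1 so no torsion. So H_2 = 0.
rank ∂_3 = 1, rank ∂_4 = 0 ⇒ b_3 = 1 − 1 − 0 = 0. So H_3 = 0.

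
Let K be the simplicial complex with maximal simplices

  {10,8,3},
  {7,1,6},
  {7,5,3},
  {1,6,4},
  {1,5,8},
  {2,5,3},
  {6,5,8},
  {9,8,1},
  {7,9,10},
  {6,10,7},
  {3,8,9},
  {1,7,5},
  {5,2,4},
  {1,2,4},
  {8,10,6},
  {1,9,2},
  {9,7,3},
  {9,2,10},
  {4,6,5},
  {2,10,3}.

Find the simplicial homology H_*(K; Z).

H_0 = Z,  H_1 = Z ⊕ Z/2Z,  H_2 = 0.

We work with the vertex ordering 1 < 2 < 3 < 4 < 5 < 6 < 7 < 8 < 9 < 10. The simplices of K, each written with vertices in increasing order, are:

  0-simplices (10): [1], [2], [3], [4], [5], [6], [7], [8], [9], [10]
  1-simplices (30): (30 of them)
  2-simplices (20): (20 of them)

giving chain groups C_0 ≅ Z^10, C_1 ≅ Z^30, C_2 ≅ Z^20.

Boundary ∂_1: C_1 → C_0 is given by ∂[p,q] = [q] − [p]. For instance
  ∂[3,5] = [5] − [3].
This gives a 10×30 integer matrix of rank 9; reducing to Smith normal form yields diagonal entries (1,1,1,1,1,1,1,1,1).

The boundary map ∂_2: C_2 → C_1 maps a triangle to the signed sum of its edges. For instance
  ∂[3,7,9] = [7,9] − [3,9] + [3,7],
  ∂[5,6,8] = [6,8] − [5,8] + [5,6].
The resulting 30×20 matrix has rank 20, and its Smith normal form has invariant factors (1,1,1,1,1,1,1,1,1,1,1,1,1,1,1,1,1,1,1,2).

Computing H_k = (kernel of ∂_k) / (image of ∂_{k+1}):

  H_0: rank C_0 − rank ∂_1 = 10 − 9 = 1, and the invariant factors of ∂_1 are all 1, so H_0 = Z.
  H_1: rank ker ∂_1 − rank ∂_2 = (30 − 9) − 20 = 1, and ∂_2 has invariant factor 2 > 1, so H_1 = Z ⊕ Z/2Z.
  H_2: rank ker ∂_2 − rank ∂_3 = (20 − 20) − 0 = 0, and there is no ∂_3, so H_2 = 0.

(K is a triangulation of the Klein bottle.)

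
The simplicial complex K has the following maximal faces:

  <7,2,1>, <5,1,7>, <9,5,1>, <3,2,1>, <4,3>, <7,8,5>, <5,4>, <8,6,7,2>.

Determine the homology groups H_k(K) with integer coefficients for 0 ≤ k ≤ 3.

We work with the vertex ordering 1 < 2 < 3 < 4 < 5 < 6 < 7 < 8 < 9. The simplices of K, each written with vertices in increasing order, are:

  0-simplices (9): [1], [2], [3], [4], [5], [6], [7], [8], [9]
  1-simplices (17): [1,2], [1,3], [1,5], [1,7], [1,9], [2,3], [2,6], [2,7], [2,8], [3,4], [4,5], [5,7], [5,8], [5,9], [6,7], [6,8], [7,8]
  2-simplices (9): [1,2,3], [1,2,7], [1,5,7], [1,5,9], [2,6,7], [2,6,8], [2,7,8], [5,7,8], [6,7,8]
  3-simplices (1): [2,6,7,8]

giving chain groups C_0 ≅ Z^9, C_1 ≅ Z^17, C_2 ≅ Z^9, C_3 ≅ Z^1.

Boundary ∂_1: C_1 → C_0 maps an edge to its endpoints' difference, ∂[p,q] = q − p.
The 9×17 boundary matrix has rank 8 and Smith normal form diag(1,1,1,1,1,1,1,1).

∂_2: C_2 → C_1 maps a triangle to the signed sum of its edges. For instance
  ∂[2,6,8] = [6,8] − [2,8] + [2,6],
  ∂[2,6,7] = [6,7] − [2,7] + [2,6].
The 17×9 boundary matrix has rank 8 and Smith normal form diag(1,1,1,1,1,1,1,1).

Boundary ∂_3: C_3 → C_2 sends each 3-simplex σ to the alternating sum Σ_i (−1)^i (σ with its i-th vertex removed). For instance
  ∂[2,6,7,8] = [6,7,8] − [2,7,8] + [2,6,8] − [2,6,7].
The 9×1 boundary matrix has rank 1 and Smith normal form diag(1).

Computing H_k = (kernel of ∂_k) / (image of ∂_{k+1}):

  H_0: rank C_0 − rank ∂_1 = 9 − 8 = 1, and the invariant factors of ∂_1 are all 1, so H_0 ≅ Z.
  H_1: rank ker ∂_1 − rank ∂_2 = (17 − 8) − 8 = 1, and the invariant factors of ∂_2 are all 1, so H_1 ≅ Z.
  H_2: rank ker ∂_2 − rank ∂_3 = (9 − 8) − 1 = 0, and the invariant factors of ∂_3 are all 1, so H_2 ≅ 0.
  H_3: rank ker ∂_3 − rank ∂_4 = (1 − 1) − 0 = 0, and there is no ∂_4, so H_3 ≅ 0.

H_0 = Z,  H_1 = Z,  H_2 = 0,  H_3 = 0.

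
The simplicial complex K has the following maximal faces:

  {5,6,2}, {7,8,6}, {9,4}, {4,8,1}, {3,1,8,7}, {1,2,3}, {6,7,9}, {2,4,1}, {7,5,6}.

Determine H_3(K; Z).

Order the vertices as 1 < 2 < 3 < 4 < 5 < 6 < 7 < 8 < 9. Listing each simplex with vertices in this order, K has dimension 3 with simplices:

  0-simplices (9): [1], [2], [3], [4], [5], [6], [7], [8], [9]
  1-simplices (20): [1,2], [1,3], [1,4], [1,7], [1,8], [2,3], [2,4], [2,5], [2,6], [3,7], [3,8], [4,8], [4,9], [5,6], [5,7], [6,7], [6,8], [6,9], [7,8], [7,9]
  2-simplices (11): [1,2,3], [1,2,4], [1,3,7], [1,3,8], [1,4,8], [1,7,8], [2,5,6], [3,7,8], [5,6,7], [6,7,8], [6,7,9]
  3-simplices (1): [1,3,7,8]

Hence C_0 ≅ Z^9, C_1 ≅ Z^20, C_2 ≅ Z^11, C_3 ≅ Z^1.

Boundary ∂_1: C_1 → C_0 maps an edge to its endpoints' difference, ∂[p,q] = q − p. For instance
  ∂[5,7] = [7] − [5].
The 9×20 boundary matrix has rank 8 and Smith normal form diag(1,1,1,1,1,1,1,1).

The boundary map ∂_2: C_2 → C_1 sends each 2-simplex [p,q,r] to [q,r] − [p,r] + [p,q]. For instance
  ∂[1,4,8] = [4,8] − [1,8] + [1,4],
  ∂[6,7,9] = [7,9] − [6,9] + [6,7].
The resulting 20×11 matrix has rank 10, and its Smith normal form has invariant factors (1,1,1,1,1,1,1,1,1,1).

Boundary ∂_3: C_3 → C_2 sends each 3-simplex σ to the alternating sum Σ_i (−1)^i (σ with its i-th vertex removed). For instance
  ∂[1,3,7,8] = [3,7,8] − [1,7,8] + [1,3,8] − [1,3,7].
As a 11×1 matrix over Z this has rank 1, with invariant factors (1).

Computing H_k = (kernel of ∂_k) / (image of ∂_{k+1}):

  H_3: rank ker ∂_3 − rank ∂_4 = (1 − 1) − 0 = 0, and there is no ∂_4, so H_3 ≅ 0.

H_3 = 0.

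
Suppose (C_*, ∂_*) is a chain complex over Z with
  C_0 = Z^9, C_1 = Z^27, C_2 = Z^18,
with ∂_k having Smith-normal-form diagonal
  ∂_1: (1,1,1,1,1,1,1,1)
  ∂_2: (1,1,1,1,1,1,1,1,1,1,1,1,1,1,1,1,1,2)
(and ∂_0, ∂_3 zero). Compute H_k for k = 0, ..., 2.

H_0: b_0 = 9 − 0 − 8 = 1; torsion from ∂_1 factors > 1: none. So H_0 ≅ Z.
H_1: b_1 = 27 − 8 − 18 = 1; torsion from ∂_2 factors > 1: [2]. So H_1 ≅ Z ⊕ Z/2.
H_2: b_2 = 18 − 18 − 0 = 0; torsion from ∂_3 factors > 1: none. So H_2 ≅ 0.

H_0 ≅ Z,  H_1 ≅ Z ⊕ Z/2,  H_2 = 0.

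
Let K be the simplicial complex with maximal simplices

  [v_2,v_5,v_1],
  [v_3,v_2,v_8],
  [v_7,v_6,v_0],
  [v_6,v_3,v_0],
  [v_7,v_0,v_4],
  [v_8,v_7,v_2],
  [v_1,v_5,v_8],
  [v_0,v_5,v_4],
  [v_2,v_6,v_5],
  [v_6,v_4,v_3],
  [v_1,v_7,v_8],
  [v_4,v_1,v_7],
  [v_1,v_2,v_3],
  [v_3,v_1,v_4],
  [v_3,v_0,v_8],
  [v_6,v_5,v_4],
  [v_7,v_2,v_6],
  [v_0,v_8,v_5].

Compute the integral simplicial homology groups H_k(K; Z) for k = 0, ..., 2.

Fix the vertex order v_0 < v_1 < v_2 < v_3 < v_4 < v_5 < v_6 < v_7 < v_8 and write every simplex with vertices in increasing order. Then dim K = 2 and the simplices of K are:

  0-simplices (9): [v_0], [v_1], [v_2], [v_3], [v_4], [v_5], [v_6], [v_7], [v_8]
  1-simplices (27): (27 of them)
  2-simplices (18): (18 of them)

giving chain groups C_0 ≅ Z^9, C_1 ≅ Z^27, C_2 ≅ Z^18.

Boundary ∂_1: C_1 → C_0 sends each edge [p,q] (with p < q) to q − p. For instance
  ∂[v_2,v_5] = [v_5] − [v_2].
As a 9×27 matrix over Z this has rank 8, with invariant factors (1,1,1,1,1,1,1,1).

The boundary map ∂_2: C_2 → C_1 maps a triangle to the signed sum of its edges. For instance
  ∂[v_2,v_7,v_8] = [v_7,v_8] − [v_2,v_8] + [v_2,v_7],
  ∂[v_3,v_4,v_6] = [v_4,v_6] − [v_3,v_6] + [v_3,v_4].
The 27×18 boundary matrix has rank 18 and Smith normal form diag(1,1,1,1,1,1,1,1,1,1,1,1,1,1,1,1,1,2).

Now H_k = ker ∂_k / im ∂_{k+1}, so:

  H_0: rank C_0 − rank ∂_1 = 9 − 8 = 1, and the invariant factors of ∂_1 are all 1, so H_0 ≅ Z.
  H_1: rank ker ∂_1 − rank ∂_2 = (27 − 8) − 18 = 1, and ∂_2 has invariant factor 2 > 1, so H_1 ≅ Z ⊕ Z_2.
  H_2: rank ker ∂_2 − rank ∂_3 = (18 − 18) − 0 = 0, and there is no ∂_3, so H_2 ≅ 0.

As a check, the Euler characteristic is 9 − 27 + 18 = 0, which agrees with 1 − 1 + 0 = 0.

H_0 = Z,  H_1 = Z ⊕ Z_2,  H_2 = 0.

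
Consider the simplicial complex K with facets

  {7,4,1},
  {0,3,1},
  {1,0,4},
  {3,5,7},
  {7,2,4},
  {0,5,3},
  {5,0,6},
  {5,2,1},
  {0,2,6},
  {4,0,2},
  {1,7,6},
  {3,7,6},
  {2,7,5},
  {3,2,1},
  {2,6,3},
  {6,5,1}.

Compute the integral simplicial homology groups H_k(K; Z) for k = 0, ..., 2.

H_0 ≅ Z,  H_1 ≅ Z^2,  H_2 ≅ Z.

Take the total order 0 < 1 < 2 < 3 < 4 < 5 < 6 < 7 on the vertex set. Then K (dimension 2) consists of the simplices:

  0-simplices (8): [0], [1], [2], [3], [4], [5], [6], [7]
  1-simplices (24): (24 of them)
  2-simplices (16): [0,1,3], [0,1,4], [0,2,4], [0,2,6], [0,3,5], [0,5,6], [1,2,3], [1,2,5], [1,4,7], [1,5,6], [1,6,7], [2,3,6], [2,4,7], [2,5,7], [3,5,7], [3,6,7]

so the chain groups are C_0 ≅ Z^8, C_1 ≅ Z^24, C_2 ≅ Z^16.

Boundary ∂_1: C_1 → C_0 maps an edge to its endpoints' difference, ∂[p,q] = q − p.
This gives a 8×24 integer matrix of rank 7; reducing to Smith normal form yields diagonal entries (1,1,1,1,1,1,1).

∂_2: C_2 → C_1 sends each 2-simplex [p,q,r] to [q,r] − [p,r] + [p,q]. For instance
  ∂[1,6,7] = [6,7] − [1,7] + [1,6],
  ∂[3,6,7] = [6,7] − [3,7] + [3,6].
The resulting 24×16 matrix has rank 15, and its Smith normal form has invariant factors (1,1,1,1,1,1,1,1,1,1,1,1,1,1,1).

Computing H_k = (kernel of ∂_k) / (image of ∂_{k+1}):

  H_0: rank C_0 − rank ∂_1 = 8 − 7 = 1, and the invariant factors of ∂_1 are all 1, so H_0 ≅ Z.
  H_1: rank ker ∂_1 − rank ∂_2 = (24 − 7) − 15 = 2, and the invariant factors of ∂_2 are all 1, so H_1 ≅ Z^2.
  H_2: rank ker ∂_2 − rank ∂_3 = (16 − 15) − 0 = 1, and there is no ∂_3, so H_2 ≅ Z.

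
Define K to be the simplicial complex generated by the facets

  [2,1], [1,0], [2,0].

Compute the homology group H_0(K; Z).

H_0 ≅ Z.

We work with the vertex ordering 0 < 1 < 2. The simplices of K, each written with vertices in increasing order, are:

  0-simplices (3): [0], [1], [2]
  1-simplices (3): [0,1], [0,2], [1,2]

Hence C_0 ≅ Z^3, C_1 ≅ Z^3.

Boundary ∂_1: C_1 → C_0 is given by ∂[p,q] = [q] − [p]. For instance
  ∂[0,1] = [1] − [0].
As a 3×3 matrix over Z this has rank 2, with invariant factors (1,1).

From H_k ≅ ker(∂_k) / im(∂_{k+1}) we obtain:

  H_0: rank C_0 − rank ∂_1 = 3 − 2 = 1, and the invariant factors of ∂_1 are all 1, so H_0 = Z.

(K is a triangulation of the circle S^1.)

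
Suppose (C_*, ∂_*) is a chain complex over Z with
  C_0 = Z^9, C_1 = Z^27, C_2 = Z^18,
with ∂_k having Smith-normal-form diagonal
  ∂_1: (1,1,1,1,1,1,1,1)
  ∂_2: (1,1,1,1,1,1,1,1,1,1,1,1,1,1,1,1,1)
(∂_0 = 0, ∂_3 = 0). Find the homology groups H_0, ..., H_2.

H_0 = Z,  H_1 = Z^2,  H_2 = Z.

H_0: b_0 = 9 − 0 − 8 = 1; torsion from ∂_1 factors > 1: none. So H_0 = Z.
H_1: b_1 = 27 − 8 − 17 = 2; torsion from ∂_2 factors > 1: none. So H_1 = Z^2.
H_2: b_2 = 18 − 17 − 0 = 1; torsion from ∂_3 factors > 1: none. So H_2 = Z.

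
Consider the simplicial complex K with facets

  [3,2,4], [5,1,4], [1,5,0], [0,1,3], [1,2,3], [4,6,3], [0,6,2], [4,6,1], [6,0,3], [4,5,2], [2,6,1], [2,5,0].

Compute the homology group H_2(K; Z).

We work with the vertex ordering 0 < 1 < 2 < 3 < 4 < 5 < 6. The simplices of K, each written with vertices in increasing order, are:

  0-simplices (7): [0], [1], [2], [3], [4], [5], [6]
  1-simplices (18): [0,1], [0,2], [0,3], [0,5], [0,6], [1,2], [1,3], [1,4], [1,5], [1,6], [2,3], [2,4], [2,5], [2,6], [3,4], [3,6], [4,5], [4,6]
  2-simplices (12): [0,1,3], [0,1,5], [0,2,5], [0,2,6], [0,3,6], [1,2,3], [1,2,6], [1,4,5], [1,4,6], [2,3,4], [2,4,5], [3,4,6]

Hence C_0 ≅ Z^7, C_1 ≅ Z^18, C_2 ≅ Z^12.

The boundary map ∂_1: C_1 → C_0 maps an edge to its endpoints' difference, ∂[p,q] = q − p. For instance
  ∂[2,6] = [6] − [2].
The resulting 7×18 matrix has rank 6, and its Smith normal form has invariant factors (1,1,1,1,1,1).

The boundary map ∂_2: C_2 → C_1 sends each 2-simplex [p,q,r] to [q,r] − [p,r] + [p,q]. For instance
  ∂[2,3,4] = [3,4] − [2,4] + [2,3],
  ∂[1,2,6] = [2,6] − [1,6] + [1,2].
As a 18×12 matrix over Z this has rank 12, with invariant factors (1,1,1,1,1,1,1,1,1,1,1,2).

Computing H_k = (kernel of ∂_k) / (image of ∂_{k+1}):

  H_2: rank ker ∂_2 − rank ∂_3 = (12 − 12) − 0 = 0, and there is no ∂_3, so H_2 ≅ 0.

(K is a triangulation of the real projective plane RP^2.)

H_2 = 0.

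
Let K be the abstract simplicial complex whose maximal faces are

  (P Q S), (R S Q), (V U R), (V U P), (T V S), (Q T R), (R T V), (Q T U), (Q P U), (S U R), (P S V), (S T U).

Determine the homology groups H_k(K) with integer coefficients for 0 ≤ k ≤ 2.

H_0 = Z,  H_1 = Z/2,  H_2 = 0.

Order the vertices as P < Q < R < S < T < U < V. Listing each simplex with vertices in this order, K has dimension 2 with simplices:

  0-simplices (7): P, Q, R, S, T, U, V
  1-simplices (18): PQ, PS, PU, PV, QR, QS, QT, QU, RS, RT, RU, RV, ST, SU, SV, TU, TV, UV
  2-simplices (12): PQS, PQU, PSV, PUV, QRS, QRT, QTU, RSU, RTV, RUV, STU, STV

Hence C_0 ≅ Z^7, C_1 ≅ Z^18, C_2 ≅ Z^12.

The boundary map ∂_1: C_1 → C_0 is given by ∂[p,q] = [q] − [p].
The resulting 7×18 matrix has rank 6, and its Smith normal form has invariant factors (1,1,1,1,1,1).

The boundary map ∂_2: C_2 → C_1 sends each 2-simplex [p,q,r] to [q,r] − [p,r] + [p,q]. For instance
  ∂RUV = UV − RV + RU,
  ∂STU = TU − SU + ST.
The 18×12 boundary matrix has rank 12 and Smith normal form diag(1,1,1,1,1,1,1,1,1,1,1,2).

From H_k ≅ ker(∂_k) / im(∂_{k+1}) we obtain:

  H_0: rank C_0 − rank ∂_1 = 7 − 6 = 1, and the invariant factors of ∂_1 are all 1, so H_0 = Z.
  H_1: rank ker ∂_1 − rank ∂_2 = (18 − 6) − 12 = 0, and ∂_2 has invariant factor 2 > 1, so H_1 = Z/2.
  H_2: rank ker ∂_2 − rank ∂_3 = (12 − 12) − 0 = 0, and there is no ∂_3, so H_2 = 0.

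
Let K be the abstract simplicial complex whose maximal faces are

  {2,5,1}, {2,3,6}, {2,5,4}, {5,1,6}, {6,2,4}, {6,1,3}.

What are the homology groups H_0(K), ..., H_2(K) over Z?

We work with the vertex ordering 1 < 2 < 3 < 4 < 5 < 6. The simplices of K, each written with vertices in increasing order, are:

  0-simplices (6): [1], [2], [3], [4], [5], [6]
  1-simplices (12): [1,2], [1,3], [1,5], [1,6], [2,3], [2,4], [2,5], [2,6], [3,6], [4,5], [4,6], [5,6]
  2-simplices (6): [1,2,5], [1,3,6], [1,5,6], [2,3,6], [2,4,5], [2,4,6]

Hence C_0 ≅ Z^6, C_1 ≅ Z^12, C_2 ≅ Z^6.

∂_1: C_1 → C_0 is given by ∂[p,q] = [q] − [p]. For instance
  ∂[4,5] = [5] − [4].
As a 6×12 matrix over Z this has rank 5, with invariant factors (1,1,1,1,1).

The boundary map ∂_2: C_2 → C_1 maps a triangle to the signed sum of its edges. For instance
  ∂[1,2,5] = [2,5] − [1,5] + [1,2],
  ∂[2,3,6] = [3,6] − [2,6] + [2,3].
This gives a 12×6 integer matrix of rank 6; reducing to Smith normal form yields diagonal entries (1,1,1,1,1,1).

Computing H_k = (kernel of ∂_k) / (image of ∂_{k+1}):

  H_0: rank C_0 − rank ∂_1 = 6 − 5 = 1, and the invariant factors of ∂_1 are all 1, so H_0 ≅ Z.
  H_1: rank ker ∂_1 − rank ∂_2 = (12 − 5) − 6 = 1, and the invariant factors of ∂_2 are all 1, so H_1 ≅ Z.
  H_2: rank ker ∂_2 − rank ∂_3 = (6 − 6) − 0 = 0, and there is no ∂_3, so H_2 ≅ 0.

(K is a triangulation of the cylinder S^1 x I.)

H_0 = Z,  H_1 = Z,  H_2 = 0.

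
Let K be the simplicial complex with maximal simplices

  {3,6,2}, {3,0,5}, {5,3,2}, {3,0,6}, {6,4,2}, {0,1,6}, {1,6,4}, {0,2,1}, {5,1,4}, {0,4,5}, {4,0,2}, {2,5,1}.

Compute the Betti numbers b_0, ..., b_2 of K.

Take the total order 0 < 1 < 2 < 3 < 4 < 5 < 6 on the vertex set. Then K (dimension 2) consists of the simplices:

  0-simplices (7): [0], [1], [2], [3], [4], [5], [6]
  1-simplices (18): [0,1], [0,2], [0,3], [0,4], [0,5], [0,6], [1,2], [1,4], [1,5], [1,6], [2,3], [2,4], [2,5], [2,6], [3,5], [3,6], [4,5], [4,6]
  2-simplices (12): [0,1,2], [0,1,6], [0,2,4], [0,3,5], [0,3,6], [0,4,5], [1,2,5], [1,4,5], [1,4,6], [2,3,5], [2,3,6], [2,4,6]

so the chain groups are C_0 ≅ Z^7, C_1 ≅ Z^18, C_2 ≅ Z^12.

∂_1: C_1 → C_0 is given by ∂[p,q] = [q] − [p]. For instance
  ∂[0,3] = [3] − [0].
This gives a 7×18 integer matrix of rank 6; reducing to Smith normal form yields diagonal entries (1,1,1,1,1,1).

Boundary ∂_2: C_2 → C_1 maps a triangle to the signed sum of its edges. For instance
  ∂[0,4,5] = [4,5] − [0,5] + [0,4],
  ∂[1,4,6] = [4,6] − [1,6] + [1,4].
The 18×12 boundary matrix has rank 12 and Smith normal form diag(1,1,1,1,1,1,1,1,1,1,1,2).

From H_k ≅ ker(∂_k) / im(∂_{k+1}) we obtain:

  H_0: rank C_0 − rank ∂_1 = 7 − 6 = 1, and the invariant factors of ∂_1 are all 1, so H_0 ≅ Z.
  H_1: rank ker ∂_1 − rank ∂_2 = (18 − 6) − 12 = 0, and ∂_2 has invariant factor 2 > 1, so H_1 ≅ Z/2Z.
  H_2: rank ker ∂_2 − rank ∂_3 = (12 − 12) − 0 = 0, and there is no ∂_3, so H_2 ≅ 0.

As a check, the Euler characteristic is 7 − 18 + 12 = 1, which agrees with 1 − 0 + 0 = 1.

Hence the Betti numbers are b_0 = 1, b_1 = 0, b_2 = 0.

b_0 = 1, b_1 = 0, b_2 = 0.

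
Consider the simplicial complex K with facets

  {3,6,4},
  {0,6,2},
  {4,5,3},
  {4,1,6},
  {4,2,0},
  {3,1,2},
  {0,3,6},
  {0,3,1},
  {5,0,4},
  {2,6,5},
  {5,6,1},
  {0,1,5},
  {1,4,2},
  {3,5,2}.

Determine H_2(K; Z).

Fix the vertex order 0 < 1 < 2 < 3 < 4 < 5 < 6 and write every simplex with vertices in increasing order. Then dim K = 2 and the simplices of K are:

  0-simplices (7): [0], [1], [2], [3], [4], [5], [6]
  1-simplices (21): [0,1], [0,2], [0,3], [0,4], [0,5], [0,6], [1,2], [1,3], [1,4], [1,5], [1,6], [2,3], [2,4], [2,5], [2,6], [3,4], [3,5], [3,6], [4,5], [4,6], [5,6]
  2-simplices (14): [0,1,3], [0,1,5], [0,2,4], [0,2,6], [0,3,6], [0,4,5], [1,2,3], [1,2,4], [1,4,6], [1,5,6], [2,3,5], [2,5,6], [3,4,5], [3,4,6]

so the chain groups are C_0 ≅ Z^7, C_1 ≅ Z^21, C_2 ≅ Z^14.

The boundary map ∂_1: C_1 → C_0 sends each edge [p,q] (with p < q) to q − p. For instance
  ∂[0,5] = [5] − [0].
As a 7×21 matrix over Z this has rank 6, with invariant factors (1,1,1,1,1,1).

Boundary ∂_2: C_2 → C_1 maps a triangle to the signed sum of its edges. For instance
  ∂[0,2,6] = [2,6] − [0,6] + [0,2],
  ∂[1,2,4] = [2,4] − [1,4] + [1,2].
The 21×14 boundary matrix has rank 13 and Smith normal form diag(1,1,1,1,1,1,1,1,1,1,1,1,1).

Now H_k = ker ∂_k / im ∂_{k+1}, so:

  H_2: rank ker ∂_2 − rank ∂_3 = (14 − 13) − 0 = 1, and there is no ∂_3, so H_2 = Z.

(K is a triangulation of the torus T^2.)

H_2 ≅ Z.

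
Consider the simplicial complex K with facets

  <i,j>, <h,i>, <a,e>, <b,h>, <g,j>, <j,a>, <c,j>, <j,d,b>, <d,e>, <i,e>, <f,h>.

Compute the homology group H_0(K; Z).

H_0 = Z.

Fix the vertex order a < b < c < d < e < f < g < h < i < j and write every simplex with vertices in increasing order. Then dim K = 2 and the simplices of K are:

  0-simplices (10): a, b, c, d, e, f, g, h, i, j
  1-simplices (13): ae, aj, bd, bh, bj, cj, de, dj, ei, fh, gj, hi, ij
  2-simplices (1): bdj

so the chain groups are C_0 ≅ Z^10, C_1 ≅ Z^13, C_2 ≅ Z^1.

The boundary map ∂_1: C_1 → C_0 sends each edge [p,q] (with p < q) to q − p. For instance
  ∂de = e − d.
The resulting 10×13 matrix has rank 9, and its Smith normal form has invariant factors (1,1,1,1,1,1,1,1,1).

The boundary map ∂_2: C_2 → C_1 sends each 2-simplex [p,q,r] to [q,r] − [p,r] + [p,q]. For instance
  ∂bdj = dj − bj + bd.
The 13×1 boundary matrix has rank 1 and Smith normal form diag(1).

Computing H_k = (kernel of ∂_k) / (image of ∂_{k+1}):

  H_0: rank C_0 − rank ∂_1 = 10 − 9 = 1, and the invariant factors of ∂_1 are all 1, so H_0 = Z.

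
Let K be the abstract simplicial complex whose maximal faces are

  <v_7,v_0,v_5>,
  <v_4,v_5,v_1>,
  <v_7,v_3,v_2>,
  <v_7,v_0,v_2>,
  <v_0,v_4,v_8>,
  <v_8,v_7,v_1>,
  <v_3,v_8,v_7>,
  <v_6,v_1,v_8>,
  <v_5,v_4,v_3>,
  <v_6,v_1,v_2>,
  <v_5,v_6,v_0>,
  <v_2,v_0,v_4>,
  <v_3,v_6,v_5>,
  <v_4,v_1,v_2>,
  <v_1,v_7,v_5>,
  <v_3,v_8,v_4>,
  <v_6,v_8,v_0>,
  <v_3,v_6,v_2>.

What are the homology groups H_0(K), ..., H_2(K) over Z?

H_0 ≅ Z,  H_1 ≅ Z^2,  H_2 ≅ Z.

We work with the vertex ordering v_0 < v_1 < v_2 < v_3 < v_4 < v_5 < v_6 < v_7 < v_8. The simplices of K, each written with vertices in increasing order, are:

  0-simplices (9): [v_0], [v_1], [v_2], [v_3], [v_4], [v_5], [v_6], [v_7], [v_8]
  1-simplices (27): (27 of them)
  2-simplices (18): (18 of them)

Hence C_0 ≅ Z^9, C_1 ≅ Z^27, C_2 ≅ Z^18.

∂_1: C_1 → C_0 maps an edge to its endpoints' difference, ∂[p,q] = q − p.
The 9×27 boundary matrix has rank 8 and Smith normal form diag(1,1,1,1,1,1,1,1).

Boundary ∂_2: C_2 → C_1 maps a triangle to the signed sum of its edges. For instance
  ∂[v_2,v_3,v_6] = [v_3,v_6] − [v_2,v_6] + [v_2,v_3],
  ∂[v_0,v_5,v_6] = [v_5,v_6] − [v_0,v_6] + [v_0,v_5].
As a 27×18 matrix over Z this has rank 17, with invariant factors (1,1,1,1,1,1,1,1,1,1,1,1,1,1,1,1,1).

From H_k ≅ ker(∂_k) / im(∂_{k+1}) we obtain:

  H_0: rank C_0 − rank ∂_1 = 9 − 8 = 1, and the invariant factors of ∂_1 are all 1, so H_0 = Z.
  H_1: rank ker ∂_1 − rank ∂_2 = (27 − 8) − 17 = 2, and the invariant factors of ∂_2 are all 1, so H_1 = Z^2.
  H_2: rank ker ∂_2 − rank ∂_3 = (18 − 17) − 0 = 1, and there is no ∂_3, so H_2 = Z.

(K is a triangulation of the torus T^2.)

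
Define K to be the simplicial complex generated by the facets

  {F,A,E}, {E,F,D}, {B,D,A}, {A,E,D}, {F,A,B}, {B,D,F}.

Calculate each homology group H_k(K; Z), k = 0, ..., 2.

Fix the vertex order A < B < D < E < F and write every simplex with vertices in increasing order. Then dim K = 2 and the simplices of K are:

  0-simplices (5): A, B, D, E, F
  1-simplices (9): AB, AD, AE, AF, BD, BF, DE, DF, EF
  2-simplices (6): ABD, ABF, ADE, AEF, BDF, DEF

Hence C_0 ≅ Z^5, C_1 ≅ Z^9, C_2 ≅ Z^6.

∂_1: C_1 → C_0 sends each edge [p,q] (with p < q) to q − p. For instance
  ∂BD = D − B.
The 5×9 boundary matrix has rank 4 and Smith normal form diag(1,1,1,1).

The boundary map ∂_2: C_2 → C_1 maps a triangle to the signed sum of its edges. For instance
  ∂ABD = BD − AD + AB,
  ∂ABF = BF − AF + AB.
This gives a 9×6 integer matrix of rank 5; reducing to Smith normal form yields diagonal entries (1,1,1,1,1).

Now H_k = ker ∂_k / im ∂_{k+1}, so:

  H_0: rank C_0 − rank ∂_1 = 5 − 4 = 1, and the invariant factors of ∂_1 are all 1, so H_0 = Z.
  H_1: rank ker ∂_1 − rank ∂_2 = (9 − 4) − 5 = 0, and the invariant factors of ∂_2 are all 1, so H_1 = 0.
  H_2: rank ker ∂_2 − rank ∂_3 = (6 − 5) − 0 = 1, and there is no ∂_3, so H_2 = Z.

H_0 = Z,  H_1 = 0,  H_2 = Z.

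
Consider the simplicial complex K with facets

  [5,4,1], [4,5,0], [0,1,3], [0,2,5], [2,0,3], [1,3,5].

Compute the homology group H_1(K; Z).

H_1 ≅ Z.

Take the total order 0 < 1 < 2 < 3 < 4 < 5 on the vertex set. Then K (dimension 2) consists of the simplices:

  0-simplices (6): [0], [1], [2], [3], [4], [5]
  1-simplices (12): [0,1], [0,2], [0,3], [0,4], [0,5], [1,3], [1,4], [1,5], [2,3], [2,5], [3,5], [4,5]
  2-simplices (6): [0,1,3], [0,2,3], [0,2,5], [0,4,5], [1,3,5], [1,4,5]

so the chain groups are C_0 ≅ Z^6, C_1 ≅ Z^12, C_2 ≅ Z^6.

∂_1: C_1 → C_0 maps an edge to its endpoints' difference, ∂[p,q] = q − p.
The resulting 6×12 matrix has rank 5, and its Smith normal form has invariant factors (1,1,1,1,1).

∂_2: C_2 → C_1 sends each 2-simplex [p,q,r] to [q,r] − [p,r] + [p,q]. For instance
  ∂[0,4,5] = [4,5] − [0,5] + [0,4],
  ∂[0,2,5] = [2,5] − [0,5] + [0,2].
The 12×6 boundary matrix has rank 6 and Smith normal form diag(1,1,1,1,1,1).

From H_k ≅ ker(∂_k) / im(∂_{k+1}) we obtain:

  H_1: rank ker ∂_1 − rank ∂_2 = (12 − 5) − 6 = 1, and the invariant factors of ∂_2 are all 1, so H_1 = Z.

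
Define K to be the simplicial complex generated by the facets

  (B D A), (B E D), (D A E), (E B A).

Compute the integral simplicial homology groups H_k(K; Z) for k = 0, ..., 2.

H_0 ≅ Z,  H_1 = 0,  H_2 ≅ Z.

K has 4 vertices, 6 edges, 4 triangles.
rank ∂_0 = 0, rank ∂_1 = 3 ⇒ b_0 = 4 − 0 − 3 = 1; all invariant factors of ∂_1 are 1 so no torsion. So H_0 = Z.
rank ∂_1 = 3, rank ∂_2 = 3 ⇒ b_1 = 6 − 3 − 3 = 0; all invariant factors of ∂_2 are 1 so no torsion. So H_1 = 0.
rank ∂_2 = 3, rank ∂_3 = 0 ⇒ b_2 = 4 − 3 − 0 = 1. So H_2 = Z.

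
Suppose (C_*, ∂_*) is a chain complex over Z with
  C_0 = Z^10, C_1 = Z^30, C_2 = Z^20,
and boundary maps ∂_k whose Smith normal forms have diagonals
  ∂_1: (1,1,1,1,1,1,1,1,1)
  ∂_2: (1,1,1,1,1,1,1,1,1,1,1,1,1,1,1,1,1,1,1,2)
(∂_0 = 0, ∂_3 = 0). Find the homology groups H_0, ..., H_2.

H_0: b_0 = 10 − 0 − 9 = 1; torsion from ∂_1 factors > 1: none. So H_0 ≅ Z.
H_1: b_1 = 30 − 9 − 20 = 1; torsion from ∂_2 factors > 1: [2]. So H_1 ≅ Z ⊕ Z_2.
H_2: b_2 = 20 − 20 − 0 = 0; torsion from ∂_3 factors > 1: none. So H_2 ≅ 0.

H_0 ≅ Z,  H_1 ≅ Z ⊕ Z_2,  H_2 = 0.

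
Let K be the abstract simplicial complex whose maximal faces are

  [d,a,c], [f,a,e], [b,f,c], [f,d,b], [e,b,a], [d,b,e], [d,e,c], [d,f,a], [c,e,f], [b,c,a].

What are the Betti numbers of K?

b_0 = 1, b_1 = 0, b_2 = 0.

Order the vertices as a < b < c < d < e < f. Listing each simplex with vertices in this order, K has dimension 2 with simplices:

  0-simplices (6): a, b, c, d, e, f
  1-simplices (15): ab, ac, ad, ae, af, bc, bd, be, bf, cd, ce, cf, de, df, ef
  2-simplices (10): abc, abe, acd, adf, aef, bcf, bde, bdf, cde, cef

so the chain groups are C_0 ≅ Z^6, C_1 ≅ Z^15, C_2 ≅ Z^10.

∂_1: C_1 → C_0 sends each edge [p,q] (with p < q) to q − p. For instance
  ∂ac = c − a.
The 6×15 boundary matrix has rank 5 and Smith normal form diag(1,1,1,1,1).

∂_2: C_2 → C_1 acts by ∂[p,q,r] = [q,r] − [p,r] + [p,q]. For instance
  ∂bdf = df − bf + bd,
  ∂abe = be − ae + ab.
The resulting 15×10 matrix has rank 10, and its Smith normal form has invariant factors (1,1,1,1,1,1,1,1,1,2).

Reading off H_k = ker ∂_k / im ∂_{k+1}:

  H_0: rank C_0 − rank ∂_1 = 6 − 5 = 1, and the invariant factors of ∂_1 are all 1, so H_0 = Z.
  H_1: rank ker ∂_1 − rank ∂_2 = (15 − 5) − 10 = 0, and ∂_2 has invariant factor 2 > 1, so H_1 = Z/2.
  H_2: rank ker ∂_2 − rank ∂_3 = (10 − 10) − 0 = 0, and there is no ∂_3, so H_2 = 0.

(K is a triangulation of the real projective plane RP^2.)

Hence the Betti numbers are b_0 = 1, b_1 = 0, b_2 = 0.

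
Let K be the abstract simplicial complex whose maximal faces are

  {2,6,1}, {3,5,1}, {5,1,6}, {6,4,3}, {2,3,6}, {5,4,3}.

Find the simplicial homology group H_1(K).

Fix the vertex order 1 < 2 < 3 < 4 < 5 < 6 and write every simplex with vertices in increasing order. Then dim K = 2 and the simplices of K are:

  0-simplices (6): [1], [2], [3], [4], [5], [6]
  1-simplices (12): [1,2], [1,3], [1,5], [1,6], [2,3], [2,6], [3,4], [3,5], [3,6], [4,5], [4,6], [5,6]
  2-simplices (6): [1,2,6], [1,3,5], [1,5,6], [2,3,6], [3,4,5], [3,4,6]

Hence C_0 ≅ Z^6, C_1 ≅ Z^12, C_2 ≅ Z^6.

Boundary ∂_1: C_1 → C_0 is given by ∂[p,q] = [q] − [p].
This gives a 6×12 integer matrix of rank 5; reducing to Smith normal form yields diagonal entries (1,1,1,1,1).

The boundary map ∂_2: C_2 → C_1 acts by ∂[p,q,r] = [q,r] − [p,r] + [p,q]. For instance
  ∂[1,5,6] = [5,6] − [1,6] + [1,5],
  ∂[3,4,5] = [4,5] − [3,5] + [3,4].
The 12×6 boundary matrix has rank 6 and Smith normal form diag(1,1,1,1,1,1).

Now H_k = ker ∂_k / im ∂_{k+1}, so:

  H_1: rank ker ∂_1 − rank ∂_2 = (12 − 5) − 6 = 1, and the invariant factors of ∂_2 are all 1, so H_1 ≅ Z.

H_1 = Z.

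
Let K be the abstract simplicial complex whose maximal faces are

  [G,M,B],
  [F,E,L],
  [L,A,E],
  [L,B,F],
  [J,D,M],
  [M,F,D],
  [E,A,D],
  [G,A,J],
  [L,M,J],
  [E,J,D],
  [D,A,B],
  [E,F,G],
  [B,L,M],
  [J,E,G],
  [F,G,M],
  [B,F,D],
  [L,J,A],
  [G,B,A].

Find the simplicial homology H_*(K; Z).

Take the total order A < B < D < E < F < G < J < L < M on the vertex set. Then K (dimension 2) consists of the simplices:

  0-simplices (9): A, B, D, E, F, G, J, L, M
  1-simplices (27): AB, AD, AE, AG, AJ, AL, BD, BF, BG, BL, BM, DE, DF, DJ, DM, EF, EG, EJ, EL, FG, FL, FM, GJ, GM, JL, JM, LM
  2-simplices (18): ABD, ABG, ADE, AEL, AGJ, AJL, BDF, BFL, BGM, BLM, DEJ, DFM, DJM, EFG, EFL, EGJ, FGM, JLM

giving chain groups C_0 ≅ Z^9, C_1 ≅ Z^27, C_2 ≅ Z^18.

∂_1: C_1 → C_0 sends each edge [p,q] (with p < q) to q − p.
The 9×27 boundary matrix has rank 8 and Smith normal form diag(1,1,1,1,1,1,1,1).

Boundary ∂_2: C_2 → C_1 acts by ∂[p,q,r] = [q,r] − [p,r] + [p,q]. For instance
  ∂EGJ = GJ − EJ + EG,
  ∂AJL = JL − AL + AJ.
The 27×18 boundary matrix has rank 18 and Smith normal form diag(1,1,1,1,1,1,1,1,1,1,1,1,1,1,1,1,1,2).

From H_k ≅ ker(∂_k) / im(∂_{k+1}) we obtain:

  H_0: rank C_0 − rank ∂_1 = 9 − 8 = 1, and the invariant factors of ∂_1 are all 1, so H_0 ≅ Z.
  H_1: rank ker ∂_1 − rank ∂_2 = (27 − 8) − 18 = 1, and ∂_2 has invariant factor 2 > 1, so H_1 ≅ Z ⊕ Z_2.
  H_2: rank ker ∂_2 − rank ∂_3 = (18 − 18) − 0 = 0, and there is no ∂_3, so H_2 ≅ 0.

As a check, the Euler characteristic is 9 − 27 + 18 = 0, which agrees with 1 − 1 + 0 = 0.
(K is a triangulation of the Klein bottle.)

H_0 ≅ Z,  H_1 ≅ Z ⊕ Z_2,  H_2 = 0.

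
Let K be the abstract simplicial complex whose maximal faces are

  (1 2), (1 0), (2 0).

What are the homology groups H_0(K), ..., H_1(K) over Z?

Fix the vertex order 0 < 1 < 2 and write every simplex with vertices in increasing order. Then dim K = 1 and the simplices of K are:

  0-simplices (3): [0], [1], [2]
  1-simplices (3): [0,1], [0,2], [1,2]

giving chain groups C_0 ≅ Z^3, C_1 ≅ Z^3.

The boundary map ∂_1: C_1 → C_0 maps an edge to its endpoints' difference, ∂[p,q] = q − p. For instance
  ∂[0,1] = [1] − [0].
As a 3×3 matrix over Z this has rank 2, with invariant factors (1,1).

Reading off H_k = ker ∂_k / im ∂_{k+1}:

  H_0: rank C_0 − rank ∂_1 = 3 − 2 = 1, and the invariant factors of ∂_1 are all 1, so H_0 ≅ Z.
  H_1: rank ker ∂_1 − rank ∂_2 = (3 − 2) − 0 = 1, and there is no ∂_2, so H_1 ≅ Z.

As a check, the Euler characteristic is 3 − 3 = 0, which agrees with 1 − 1 = 0.

H_0 ≅ Z,  H_1 ≅ Z.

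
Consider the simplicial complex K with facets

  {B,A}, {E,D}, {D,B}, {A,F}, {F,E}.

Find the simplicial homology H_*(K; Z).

Order the vertices as A < B < D < E < F. Listing each simplex with vertices in this order, K has dimension 1 with simplices:

  0-simplices (5): A, B, D, E, F
  1-simplices (5): AB, AF, BD, DE, EF

giving chain groups C_0 ≅ Z^5, C_1 ≅ Z^5.

The boundary map ∂_1: C_1 → C_0 is given by ∂[p,q] = [q] − [p].
The resulting 5×5 matrix has rank 4, and its Smith normal form has invariant factors (1,1,1,1).

Reading off H_k = ker ∂_k / im ∂_{k+1}:

  H_0: rank C_0 − rank ∂_1 = 5 − 4 = 1, and the invariant factors of ∂_1 are all 1, so H_0 = Z.
  H_1: rank ker ∂_1 − rank ∂_2 = (5 − 4) − 0 = 1, and there is no ∂_2, so H_1 = Z.

H_0 ≅ Z,  H_1 ≅ Z.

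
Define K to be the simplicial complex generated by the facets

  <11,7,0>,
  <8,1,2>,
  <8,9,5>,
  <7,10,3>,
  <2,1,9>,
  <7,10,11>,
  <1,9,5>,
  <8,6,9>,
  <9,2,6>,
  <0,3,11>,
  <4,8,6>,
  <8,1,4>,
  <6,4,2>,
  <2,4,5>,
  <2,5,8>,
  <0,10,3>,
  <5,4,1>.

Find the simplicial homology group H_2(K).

Order the vertices as 0 < 1 < 2 < 3 < 4 < 5 < 6 < 7 < 8 < 9 < 10 < 11. Listing each simplex with vertices in this order, K has dimension 2 with simplices:

  0-simplices (12): [0], [1], [2], [3], [4], [5], [6], [7], [8], [9], [10], [11]
  1-simplices (28): (28 of them)
  2-simplices (17): [0,3,10], [0,3,11], [0,7,11], [1,2,8], [1,2,9], [1,4,5], [1,4,8], [1,5,9], [2,4,5], [2,4,6], [2,5,8], [2,6,9], [3,7,10], [4,6,8], [5,8,9], [6,8,9], [7,10,11]

Hence C_0 ≅ Z^12, C_1 ≅ Z^28, C_2 ≅ Z^17.

∂_1: C_1 → C_0 maps an edge to its endpoints' difference, ∂[p,q] = q − p. For instance
  ∂[0,10] = [10] − [0].
As a 12×28 matrix over Z this has rank 10, with invariant factors (1,1,1,1,1,1,1,1,1,1).

∂_2: C_2 → C_1 acts by ∂[p,q,r] = [q,r] − [p,r] + [p,q]. For instance
  ∂[2,5,8] = [5,8] − [2,8] + [2,5],
  ∂[1,2,8] = [2,8] − [1,8] + [1,2].
The 28×17 boundary matrix has rank 17 and Smith normal form diag(1,1,1,1,1,1,1,1,1,1,1,1,1,1,1,1,2).

From H_k ≅ ker(∂_k) / im(∂_{k+1}) we obtain:

  H_2: rank ker ∂_2 − rank ∂_3 = (17 − 17) − 0 = 0, and there is no ∂_3, so H_2 ≅ 0.

H_2 = 0.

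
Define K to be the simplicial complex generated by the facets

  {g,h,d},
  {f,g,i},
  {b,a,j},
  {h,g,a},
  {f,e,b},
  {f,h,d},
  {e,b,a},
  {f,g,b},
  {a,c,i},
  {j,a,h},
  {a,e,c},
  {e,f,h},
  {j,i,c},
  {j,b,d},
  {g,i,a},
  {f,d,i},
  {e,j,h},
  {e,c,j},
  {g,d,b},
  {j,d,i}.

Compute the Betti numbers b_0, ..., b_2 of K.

Order the vertices as a < b < c < d < e < f < g < h < i < j. Listing each simplex with vertices in this order, K has dimension 2 with simplices:

  0-simplices (10): a, b, c, d, e, f, g, h, i, j
  1-simplices (30): ab, ac, ae, ag, ah, ai, aj, bd, be, bf, bg, bj, ce, ci, cj, df, dg, dh, di, dj, ef, eh, ej, fg, fh, fi, gh, gi, hj, ij
  2-simplices (20): abe, abj, ace, aci, agh, agi, ahj, bdg, bdj, bef, bfg, cej, cij, dfh, dfi, dgh, dij, efh, ehj, fgi

Hence C_0 ≅ Z^10, C_1 ≅ Z^30, C_2 ≅ Z^20.

Boundary ∂_1: C_1 → C_0 is given by ∂[p,q] = [q] − [p]. For instance
  ∂ce = e − c.
The resulting 10×30 matrix has rank 9, and its Smith normal form has invariant factors (1,1,1,1,1,1,1,1,1).

Boundary ∂_2: C_2 → C_1 acts by ∂[p,q,r] = [q,r] − [p,r] + [p,q]. For instance
  ∂dgh = gh − dh + dg,
  ∂bef = ef − bf + be.
This gives a 30×20 integer matrix of rank 20; reducing to Smith normal form yields diagonal entries (1,1,1,1,1,1,1,1,1,1,1,1,1,1,1,1,1,1,1,2).

Reading off H_k = ker ∂_k / im ∂_{k+1}:

  H_0: rank C_0 − rank ∂_1 = 10 − 9 = 1, and the invariant factors of ∂_1 are all 1, so H_0 = Z.
  H_1: rank ker ∂_1 − rank ∂_2 = (30 − 9) − 20 = 1, and ∂_2 has invariant factor 2 > 1, so H_1 = Z ⊕ Z/2.
  H_2: rank ker ∂_2 − rank ∂_3 = (20 − 20) − 0 = 0, and there is no ∂_3, so H_2 = 0.

As a check, the Euler characteristic is 10 − 30 + 20 = 0, which agrees with 1 − 1 + 0 = 0.

Hence the Betti numbers are b_0 = 1, b_1 = 1, b_2 = 0.

b_0 = 1, b_1 = 1, b_2 = 0.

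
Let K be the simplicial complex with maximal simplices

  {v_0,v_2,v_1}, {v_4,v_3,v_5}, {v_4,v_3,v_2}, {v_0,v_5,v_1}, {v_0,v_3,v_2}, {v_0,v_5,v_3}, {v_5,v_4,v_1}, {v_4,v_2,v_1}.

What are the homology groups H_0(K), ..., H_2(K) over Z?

H_0 = Z,  H_1 = 0,  H_2 = Z.

Fix the vertex order v_0 < v_1 < v_2 < v_3 < v_4 < v_5 and write every simplex with vertices in increasing order. Then dim K = 2 and the simplices of K are:

  0-simplices (6): [v_0], [v_1], [v_2], [v_3], [v_4], [v_5]
  1-simplices (12): [v_0,v_1], [v_0,v_2], [v_0,v_3], [v_0,v_5], [v_1,v_2], [v_1,v_4], [v_1,v_5], [v_2,v_3], [v_2,v_4], [v_3,v_4], [v_3,v_5], [v_4,v_5]
  2-simplices (8): [v_0,v_1,v_2], [v_0,v_1,v_5], [v_0,v_2,v_3], [v_0,v_3,v_5], [v_1,v_2,v_4], [v_1,v_4,v_5], [v_2,v_3,v_4], [v_3,v_4,v_5]

Hence C_0 ≅ Z^6, C_1 ≅ Z^12, C_2 ≅ Z^8.

The boundary map ∂_1: C_1 → C_0 is given by ∂[p,q] = [q] − [p]. For instance
  ∂[v_1,v_5] = [v_5] − [v_1].
This gives a 6×12 integer matrix of rank 5; reducing to Smith normal form yields diagonal entries (1,1,1,1,1).

The boundary map ∂_2: C_2 → C_1 maps a triangle to the signed sum of its edges. For instance
  ∂[v_3,v_4,v_5] = [v_4,v_5] − [v_3,v_5] + [v_3,v_4],
  ∂[v_1,v_2,v_4] = [v_2,v_4] − [v_1,v_4] + [v_1,v_2].
As a 12×8 matrix over Z this has rank 7, with invariant factors (1,1,1,1,1,1,1).

Now H_k = ker ∂_k / im ∂_{k+1}, so:

  H_0: rank C_0 − rank ∂_1 = 6 − 5 = 1, and the invariant factors of ∂_1 are all 1, so H_0 ≅ Z.
  H_1: rank ker ∂_1 − rank ∂_2 = (12 − 5) − 7 = 0, and the invariant factors of ∂_2 are all 1, so H_1 ≅ 0.
  H_2: rank ker ∂_2 − rank ∂_3 = (8 − 7) − 0 = 1, and there is no ∂_3, so H_2 ≅ Z.

As a check, the Euler characteristic is 6 − 12 + 8 = 2, which agrees with 1 − 0 + 1 = 2.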